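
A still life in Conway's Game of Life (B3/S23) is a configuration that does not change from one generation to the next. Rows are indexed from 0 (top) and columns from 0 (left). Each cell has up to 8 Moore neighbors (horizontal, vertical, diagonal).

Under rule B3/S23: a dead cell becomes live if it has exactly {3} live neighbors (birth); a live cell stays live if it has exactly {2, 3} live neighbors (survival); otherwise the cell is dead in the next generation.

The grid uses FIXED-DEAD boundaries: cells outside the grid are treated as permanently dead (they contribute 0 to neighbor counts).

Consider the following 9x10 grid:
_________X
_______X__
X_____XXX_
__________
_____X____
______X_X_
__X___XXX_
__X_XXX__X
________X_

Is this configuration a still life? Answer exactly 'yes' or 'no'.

Compute generation 1 and compare to generation 0 (given above):
Generation 1:
__________
______XX__
______XXX_
______XX__
__________
_____XX_X_
___X____XX
___X_XX__X
_____X____
Cell (0,9) differs: gen0=1 vs gen1=0 -> NOT a still life.

Answer: no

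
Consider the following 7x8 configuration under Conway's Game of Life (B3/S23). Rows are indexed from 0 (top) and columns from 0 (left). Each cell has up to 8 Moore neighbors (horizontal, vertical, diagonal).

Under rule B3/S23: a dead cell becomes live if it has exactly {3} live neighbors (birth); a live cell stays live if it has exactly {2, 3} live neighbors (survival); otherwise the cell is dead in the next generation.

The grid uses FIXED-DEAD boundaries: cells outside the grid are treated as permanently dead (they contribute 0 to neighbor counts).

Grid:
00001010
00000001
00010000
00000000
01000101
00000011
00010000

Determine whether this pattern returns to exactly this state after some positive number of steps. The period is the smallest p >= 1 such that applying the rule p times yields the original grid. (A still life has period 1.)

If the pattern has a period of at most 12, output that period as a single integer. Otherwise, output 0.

Simulating and comparing each generation to the original:
Gen 0 (original, given above): 10 live cells
Gen 1: 3 live cells, differs from original
Gen 2: 4 live cells, differs from original
Gen 3: 4 live cells, differs from original
Gen 4: 4 live cells, differs from original
Gen 5: 4 live cells, differs from original
Gen 6: 4 live cells, differs from original
Gen 7: 4 live cells, differs from original
Gen 8: 4 live cells, differs from original
Gen 9: 4 live cells, differs from original
Gen 10: 4 live cells, differs from original
Gen 11: 4 live cells, differs from original
Gen 12: 4 live cells, differs from original
No period found within 12 steps.

Answer: 0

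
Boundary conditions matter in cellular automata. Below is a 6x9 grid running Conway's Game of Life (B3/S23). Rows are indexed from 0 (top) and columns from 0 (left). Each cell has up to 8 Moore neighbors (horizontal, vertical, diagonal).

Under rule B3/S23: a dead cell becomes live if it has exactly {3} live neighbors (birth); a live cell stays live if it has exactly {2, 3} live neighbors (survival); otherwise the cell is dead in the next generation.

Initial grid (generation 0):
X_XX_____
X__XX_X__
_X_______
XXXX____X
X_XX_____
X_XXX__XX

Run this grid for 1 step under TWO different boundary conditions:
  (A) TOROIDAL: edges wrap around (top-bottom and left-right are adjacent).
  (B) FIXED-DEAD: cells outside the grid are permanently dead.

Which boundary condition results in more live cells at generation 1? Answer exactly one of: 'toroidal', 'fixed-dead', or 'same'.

Under TOROIDAL boundary, generation 1:
X____X_X_
X__XX____
____X___X
___X____X
_______X_
X___X____
Population = 13

Under FIXED-DEAD boundary, generation 1:
_XXXX____
X__XX____
____X____
X__X_____
X______XX
__X_X____
Population = 15

Comparison: toroidal=13, fixed-dead=15 -> fixed-dead

Answer: fixed-dead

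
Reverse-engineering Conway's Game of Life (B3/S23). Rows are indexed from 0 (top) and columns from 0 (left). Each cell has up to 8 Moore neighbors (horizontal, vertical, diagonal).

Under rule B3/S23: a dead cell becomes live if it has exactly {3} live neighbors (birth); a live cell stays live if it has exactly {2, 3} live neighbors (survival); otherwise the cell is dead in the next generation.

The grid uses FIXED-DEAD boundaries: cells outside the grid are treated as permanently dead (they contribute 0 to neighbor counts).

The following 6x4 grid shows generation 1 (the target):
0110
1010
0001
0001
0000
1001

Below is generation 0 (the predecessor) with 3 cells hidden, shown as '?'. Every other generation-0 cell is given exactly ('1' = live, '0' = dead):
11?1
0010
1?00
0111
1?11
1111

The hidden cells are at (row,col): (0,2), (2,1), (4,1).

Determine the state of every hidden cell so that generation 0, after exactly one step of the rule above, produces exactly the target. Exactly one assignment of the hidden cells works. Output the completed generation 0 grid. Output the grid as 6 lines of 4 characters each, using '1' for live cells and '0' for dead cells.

Answer: 1101
0010
1000
0111
1111
1111

Derivation:
Hidden generation-0 cells (in order): (0,2), (2,1), (4,1).
A hidden cell only influences target cells in its own 3x3 neighborhood. Try each of the 2^3 = 8 assignments, step the completed generation 0 forward once under B3/S23, and compare with the target:
  (0,2)=0 (2,1)=0 (4,1)=0 -> step gives (3,0)='1' but target has '0' -> reject
  (0,2)=0 (2,1)=0 (4,1)=1 -> step reproduces the target at every cell -> ACCEPT
  (0,2)=0 (2,1)=1 (4,1)=0 -> step gives (1,0)='0' but target has '1' -> reject
  (0,2)=0 (2,1)=1 (4,1)=1 -> step gives (1,0)='0' but target has '1' -> reject
  (0,2)=1 (2,1)=0 (4,1)=0 -> step gives (0,3)='1' but target has '0' -> reject
  (0,2)=1 (2,1)=0 (4,1)=1 -> step gives (0,3)='1' but target has '0' -> reject
  (0,2)=1 (2,1)=1 (4,1)=0 -> step gives (0,3)='1' but target has '0' -> reject
  (0,2)=1 (2,1)=1 (4,1)=1 -> step gives (0,3)='1' but target has '0' -> reject
Unique solution: (0,2)=dead, (2,1)=dead, (4,1)=live.
Check: live-neighbor counts of every cell in the completed generation 0:
1231
3422
1443
4553
4785
3553
Applying B3/S23 to generation 0 with these counts gives:
0110
1010
0001
0001
0000
1001
which matches the target exactly.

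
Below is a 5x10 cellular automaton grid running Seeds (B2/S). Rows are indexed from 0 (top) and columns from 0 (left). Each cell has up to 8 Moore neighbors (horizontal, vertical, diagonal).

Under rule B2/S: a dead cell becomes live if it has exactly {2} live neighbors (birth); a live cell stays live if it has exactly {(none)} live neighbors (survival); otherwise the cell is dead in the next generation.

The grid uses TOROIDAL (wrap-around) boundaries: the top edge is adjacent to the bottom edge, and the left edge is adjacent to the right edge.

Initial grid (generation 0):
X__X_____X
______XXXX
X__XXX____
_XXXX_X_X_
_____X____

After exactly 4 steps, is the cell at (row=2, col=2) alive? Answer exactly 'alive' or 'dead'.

Answer: alive

Derivation:
Simulating step by step:
Generation 0 (given above): 18 live cells
Generation 1: 10 live cells
____XX____
_XX_______
__________
X______X_X
______XXX_
Generation 2: 12 live cells
_XXX____X_
___XXX____
__X_____XX
__________
X___X_____
Generation 3: 10 live cells
X________X
X______X__
_____X____
XX_X____X_
_________X
Generation 4: 12 live cells
_X________
_X____X_X_
__X_X_XXX_
__X_X_____
__X_______

Cell (2,2) at generation 4: 1 -> alive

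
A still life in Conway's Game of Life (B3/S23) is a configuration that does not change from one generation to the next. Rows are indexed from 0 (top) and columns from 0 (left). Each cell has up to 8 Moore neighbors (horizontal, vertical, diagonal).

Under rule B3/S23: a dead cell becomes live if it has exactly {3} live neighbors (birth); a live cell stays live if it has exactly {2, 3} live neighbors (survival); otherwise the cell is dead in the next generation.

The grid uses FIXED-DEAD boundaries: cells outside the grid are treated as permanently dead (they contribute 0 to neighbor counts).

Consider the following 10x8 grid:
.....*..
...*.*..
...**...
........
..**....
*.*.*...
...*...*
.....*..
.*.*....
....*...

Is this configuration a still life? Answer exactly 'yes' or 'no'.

Compute generation 1 and compare to generation 0 (given above):
Generation 1:
....*...
...*.*..
...**...
..*.*...
.***....
.**.*...
...**...
..*.*...
....*...
........
Cell (0,4) differs: gen0=0 vs gen1=1 -> NOT a still life.

Answer: no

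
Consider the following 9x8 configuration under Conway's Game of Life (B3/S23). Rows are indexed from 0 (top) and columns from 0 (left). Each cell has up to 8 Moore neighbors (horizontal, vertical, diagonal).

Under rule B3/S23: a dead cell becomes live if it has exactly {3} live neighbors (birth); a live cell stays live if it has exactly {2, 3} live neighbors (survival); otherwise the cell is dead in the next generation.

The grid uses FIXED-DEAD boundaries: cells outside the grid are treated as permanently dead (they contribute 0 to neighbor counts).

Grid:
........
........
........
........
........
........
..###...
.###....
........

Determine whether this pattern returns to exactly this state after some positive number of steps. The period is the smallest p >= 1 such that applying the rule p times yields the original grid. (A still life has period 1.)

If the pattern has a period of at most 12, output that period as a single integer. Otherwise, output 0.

Answer: 2

Derivation:
Simulating and comparing each generation to the original:
Gen 0 (original, given above): 6 live cells
Gen 1: 6 live cells, differs from original
Gen 2: 6 live cells, MATCHES original -> period = 2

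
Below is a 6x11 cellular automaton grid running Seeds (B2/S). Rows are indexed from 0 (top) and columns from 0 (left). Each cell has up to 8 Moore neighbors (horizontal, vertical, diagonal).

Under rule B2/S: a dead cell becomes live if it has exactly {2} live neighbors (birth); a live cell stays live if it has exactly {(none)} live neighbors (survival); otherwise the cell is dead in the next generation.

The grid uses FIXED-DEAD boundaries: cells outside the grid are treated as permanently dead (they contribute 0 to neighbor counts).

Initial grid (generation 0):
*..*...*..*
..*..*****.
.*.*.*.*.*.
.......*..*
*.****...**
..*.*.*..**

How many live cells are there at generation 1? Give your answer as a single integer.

Simulating step by step:
Generation 0 (given above): 29 live cells
Generation 1: 8 live cells
.**.**.....
*..........
...........
*..........
.......*...
........*..
Population at generation 1: 8

Answer: 8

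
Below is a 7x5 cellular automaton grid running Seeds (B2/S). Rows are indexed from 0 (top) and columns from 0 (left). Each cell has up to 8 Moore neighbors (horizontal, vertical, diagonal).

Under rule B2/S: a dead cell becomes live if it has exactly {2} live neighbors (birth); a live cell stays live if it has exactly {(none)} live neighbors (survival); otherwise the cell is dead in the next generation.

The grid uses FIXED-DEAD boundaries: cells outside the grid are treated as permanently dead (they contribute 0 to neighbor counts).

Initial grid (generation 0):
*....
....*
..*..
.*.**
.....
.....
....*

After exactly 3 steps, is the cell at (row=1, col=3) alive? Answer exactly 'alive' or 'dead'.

Simulating step by step:
Generation 0 (given above): 7 live cells
Generation 1: 6 live cells
.....
.*.*.
.*...
.....
..***
.....
.....
Generation 2: 7 live cells
..*..
*....
*....
.*..*
.....
..*.*
.....
Generation 3: 7 live cells
.*...
.....
.....
*....
.**.*
...*.
...*.

Cell (1,3) at generation 3: 0 -> dead

Answer: dead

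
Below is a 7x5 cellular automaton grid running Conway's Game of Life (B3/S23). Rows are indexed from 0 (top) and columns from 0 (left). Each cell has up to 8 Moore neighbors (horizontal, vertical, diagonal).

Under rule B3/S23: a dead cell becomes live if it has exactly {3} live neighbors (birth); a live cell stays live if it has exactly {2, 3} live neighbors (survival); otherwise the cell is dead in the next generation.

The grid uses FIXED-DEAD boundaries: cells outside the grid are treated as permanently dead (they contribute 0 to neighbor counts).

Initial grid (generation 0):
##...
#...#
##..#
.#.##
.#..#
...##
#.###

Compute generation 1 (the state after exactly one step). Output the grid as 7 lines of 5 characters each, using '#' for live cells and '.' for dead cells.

Answer: ##...
.....
###.#
.#.##
.....
.#...
..#.#

Derivation:
Simulating step by step:
Generation 0 (given above): 18 live cells
Generation 1: 12 live cells
(generation 1 grid is the final answer)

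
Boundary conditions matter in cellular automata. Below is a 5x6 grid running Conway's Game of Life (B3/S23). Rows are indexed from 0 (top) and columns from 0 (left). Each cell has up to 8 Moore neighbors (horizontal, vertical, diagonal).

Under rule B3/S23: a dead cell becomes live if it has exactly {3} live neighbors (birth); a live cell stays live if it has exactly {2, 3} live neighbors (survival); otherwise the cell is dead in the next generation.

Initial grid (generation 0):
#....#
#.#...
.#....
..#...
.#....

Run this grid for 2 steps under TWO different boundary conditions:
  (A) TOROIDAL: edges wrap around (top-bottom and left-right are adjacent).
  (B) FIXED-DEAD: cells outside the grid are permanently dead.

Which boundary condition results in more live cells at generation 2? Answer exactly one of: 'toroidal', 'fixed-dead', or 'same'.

Answer: fixed-dead

Derivation:
Under TOROIDAL boundary, generation 2:
......
.....#
..#...
......
..#..#
Population = 4

Under FIXED-DEAD boundary, generation 2:
......
#.#...
#.#...
.##...
......
Population = 6

Comparison: toroidal=4, fixed-dead=6 -> fixed-dead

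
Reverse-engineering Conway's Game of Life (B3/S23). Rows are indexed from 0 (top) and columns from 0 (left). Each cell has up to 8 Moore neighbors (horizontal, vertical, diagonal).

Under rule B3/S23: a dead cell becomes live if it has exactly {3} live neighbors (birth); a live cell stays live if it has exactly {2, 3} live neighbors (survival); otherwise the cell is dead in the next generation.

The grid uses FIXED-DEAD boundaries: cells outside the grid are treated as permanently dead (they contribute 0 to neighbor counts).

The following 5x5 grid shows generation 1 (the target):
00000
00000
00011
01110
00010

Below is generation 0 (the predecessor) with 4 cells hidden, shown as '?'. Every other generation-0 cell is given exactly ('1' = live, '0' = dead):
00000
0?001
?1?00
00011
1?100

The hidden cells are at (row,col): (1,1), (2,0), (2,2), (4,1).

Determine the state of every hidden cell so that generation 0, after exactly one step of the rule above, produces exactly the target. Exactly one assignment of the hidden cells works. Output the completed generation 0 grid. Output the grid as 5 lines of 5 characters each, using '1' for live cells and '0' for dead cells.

Hidden generation-0 cells (in order): (1,1), (2,0), (2,2), (4,1).
A hidden cell only influences target cells in its own 3x3 neighborhood. Try each of the 2^4 = 16 assignments, step the completed generation 0 forward once under B3/S23, and compare with the target:
  (1,1)=0 (2,0)=0 (2,2)=0 (4,1)=0 -> step reproduces the target at every cell -> ACCEPT
  (1,1)=0 (2,0)=0 (2,2)=0 (4,1)=1 -> step gives (3,0)='1' but target has '0' -> reject
  (1,1)=0 (2,0)=0 (2,2)=1 (4,1)=0 -> step gives (2,2)='1' but target has '0' -> reject
  (1,1)=0 (2,0)=0 (2,2)=1 (4,1)=1 -> step gives (2,2)='1' but target has '0' -> reject
  (1,1)=0 (2,0)=1 (2,2)=0 (4,1)=0 -> step gives (3,0)='1' but target has '0' -> reject
  (1,1)=0 (2,0)=1 (2,2)=0 (4,1)=1 -> step gives (3,1)='0' but target has '1' -> reject
  (1,1)=0 (2,0)=1 (2,2)=1 (4,1)=0 -> step gives (1,1)='1' but target has '0' -> reject
  (1,1)=0 (2,0)=1 (2,2)=1 (4,1)=1 -> step gives (1,1)='1' but target has '0' -> reject
  (1,1)=1 (2,0)=0 (2,2)=0 (4,1)=0 -> step gives (2,2)='1' but target has '0' -> reject
  (1,1)=1 (2,0)=0 (2,2)=0 (4,1)=1 -> step gives (2,2)='1' but target has '0' -> reject
  (1,1)=1 (2,0)=0 (2,2)=1 (4,1)=0 -> step gives (1,1)='1' but target has '0' -> reject
  (1,1)=1 (2,0)=0 (2,2)=1 (4,1)=1 -> step gives (1,1)='1' but target has '0' -> reject
  (1,1)=1 (2,0)=1 (2,2)=0 (4,1)=0 -> step gives (1,0)='1' but target has '0' -> reject
  (1,1)=1 (2,0)=1 (2,2)=0 (4,1)=1 -> step gives (1,0)='1' but target has '0' -> reject
  (1,1)=1 (2,0)=1 (2,2)=1 (4,1)=0 -> step gives (1,0)='1' but target has '0' -> reject
  (1,1)=1 (2,0)=1 (2,2)=1 (4,1)=1 -> step gives (1,0)='1' but target has '0' -> reject
Unique solution: (1,1)=dead, (2,0)=dead, (2,2)=dead, (4,1)=dead.
Check: live-neighbor counts of every cell in the completed generation 0:
00011
11110
10233
23321
02132
Applying B3/S23 to generation 0 with these counts gives:
00000
00000
00011
01110
00010
which matches the target exactly.

Answer: 00000
00001
01000
00011
10100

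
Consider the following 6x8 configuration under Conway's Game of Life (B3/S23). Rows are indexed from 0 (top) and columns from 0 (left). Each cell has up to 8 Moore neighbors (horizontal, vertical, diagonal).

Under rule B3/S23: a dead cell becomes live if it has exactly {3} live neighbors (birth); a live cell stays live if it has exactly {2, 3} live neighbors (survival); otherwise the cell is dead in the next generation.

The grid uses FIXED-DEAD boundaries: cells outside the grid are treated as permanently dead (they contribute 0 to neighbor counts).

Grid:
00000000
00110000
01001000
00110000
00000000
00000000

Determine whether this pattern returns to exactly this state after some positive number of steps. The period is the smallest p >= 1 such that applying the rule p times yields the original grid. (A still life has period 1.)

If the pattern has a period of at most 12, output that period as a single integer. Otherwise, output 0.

Answer: 1

Derivation:
Simulating and comparing each generation to the original:
Gen 0 (original, given above): 6 live cells
Gen 1: 6 live cells, MATCHES original -> period = 1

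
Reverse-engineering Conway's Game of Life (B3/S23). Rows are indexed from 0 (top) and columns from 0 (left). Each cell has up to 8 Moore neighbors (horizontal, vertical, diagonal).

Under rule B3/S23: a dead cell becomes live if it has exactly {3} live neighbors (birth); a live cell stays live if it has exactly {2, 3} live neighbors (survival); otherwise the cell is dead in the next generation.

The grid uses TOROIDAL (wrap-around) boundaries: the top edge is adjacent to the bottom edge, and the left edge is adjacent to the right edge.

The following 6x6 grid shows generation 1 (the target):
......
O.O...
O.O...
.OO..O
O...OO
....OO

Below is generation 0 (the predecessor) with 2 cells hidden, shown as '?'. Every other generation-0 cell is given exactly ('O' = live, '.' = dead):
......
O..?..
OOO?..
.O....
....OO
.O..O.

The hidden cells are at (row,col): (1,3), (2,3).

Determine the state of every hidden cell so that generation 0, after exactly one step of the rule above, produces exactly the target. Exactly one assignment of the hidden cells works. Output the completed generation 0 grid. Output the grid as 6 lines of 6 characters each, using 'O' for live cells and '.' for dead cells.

Answer: ......
O..O..
OOO...
.O....
....OO
.O..O.

Derivation:
Hidden generation-0 cells (in order): (1,3), (2,3).
A hidden cell only influences target cells in its own 3x3 neighborhood. Try each of the 2^2 = 4 assignments, step the completed generation 0 forward once under B3/S23, and compare with the target:
  (1,3)=. (2,3)=. -> step gives (1,2)='.' but target has 'O' -> reject
  (1,3)=. (2,3)=O -> step gives (3,2)='.' but target has 'O' -> reject
  (1,3)=O (2,3)=. -> step reproduces the target at every cell -> ACCEPT
  (1,3)=O (2,3)=O -> step gives (1,2)='.' but target has 'O' -> reject
Unique solution: (1,3)=live, (2,3)=dead.
Check: live-neighbor counts of every cell in the completed generation 0:
222222
243112
343212
433223
322222
201223
Applying B3/S23 to generation 0 with these counts gives:
......
O.O...
O.O...
.OO..O
O...OO
....OO
which matches the target exactly.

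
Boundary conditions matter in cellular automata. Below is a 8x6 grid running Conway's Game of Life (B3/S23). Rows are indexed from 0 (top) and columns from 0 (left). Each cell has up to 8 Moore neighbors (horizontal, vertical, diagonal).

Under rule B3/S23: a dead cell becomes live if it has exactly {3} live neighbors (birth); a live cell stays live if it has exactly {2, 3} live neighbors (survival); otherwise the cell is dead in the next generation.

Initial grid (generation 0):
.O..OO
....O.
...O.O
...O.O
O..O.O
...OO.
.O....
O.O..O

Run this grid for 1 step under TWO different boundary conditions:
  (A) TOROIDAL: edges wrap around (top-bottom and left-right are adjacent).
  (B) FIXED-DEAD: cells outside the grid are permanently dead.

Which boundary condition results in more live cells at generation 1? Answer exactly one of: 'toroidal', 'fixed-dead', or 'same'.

Answer: toroidal

Derivation:
Under TOROIDAL boundary, generation 1:
.O.OO.
O..O..
...O.O
..OO.O
O.OO.O
O.OOOO
OOOOOO
..O.OO
Population = 28

Under FIXED-DEAD boundary, generation 1:
....OO
...O..
...O.O
..OO.O
..OO.O
..OOO.
.OOOO.
.O....
Population = 19

Comparison: toroidal=28, fixed-dead=19 -> toroidal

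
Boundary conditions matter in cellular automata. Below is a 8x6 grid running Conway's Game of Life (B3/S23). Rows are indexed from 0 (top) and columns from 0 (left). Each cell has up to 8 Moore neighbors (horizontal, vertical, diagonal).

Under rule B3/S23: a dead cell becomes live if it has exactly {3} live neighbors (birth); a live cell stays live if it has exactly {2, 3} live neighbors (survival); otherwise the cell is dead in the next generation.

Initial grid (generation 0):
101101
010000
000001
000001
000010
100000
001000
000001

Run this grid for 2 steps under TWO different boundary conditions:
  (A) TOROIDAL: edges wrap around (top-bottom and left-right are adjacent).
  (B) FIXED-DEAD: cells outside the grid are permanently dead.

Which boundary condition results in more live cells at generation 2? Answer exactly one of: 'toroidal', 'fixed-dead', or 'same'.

Answer: toroidal

Derivation:
Under TOROIDAL boundary, generation 2:
000000
001010
110100
100011
000011
000000
111111
000000
Population = 16

Under FIXED-DEAD boundary, generation 2:
011100
011100
000111
000000
000000
000000
000000
000000
Population = 9

Comparison: toroidal=16, fixed-dead=9 -> toroidal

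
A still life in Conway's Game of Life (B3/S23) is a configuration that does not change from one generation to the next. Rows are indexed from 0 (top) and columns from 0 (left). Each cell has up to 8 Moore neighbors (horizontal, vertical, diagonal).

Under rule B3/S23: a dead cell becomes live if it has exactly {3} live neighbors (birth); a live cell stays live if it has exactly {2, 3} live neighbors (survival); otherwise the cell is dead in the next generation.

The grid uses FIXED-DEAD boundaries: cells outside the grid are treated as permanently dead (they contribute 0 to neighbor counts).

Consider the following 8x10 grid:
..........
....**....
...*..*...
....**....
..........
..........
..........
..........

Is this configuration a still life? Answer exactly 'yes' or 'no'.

Answer: yes

Derivation:
Compute generation 1 and compare to generation 0 (given above):
Generation 1:
..........
....**....
...*..*...
....**....
..........
..........
..........
..........
The grids are IDENTICAL -> still life.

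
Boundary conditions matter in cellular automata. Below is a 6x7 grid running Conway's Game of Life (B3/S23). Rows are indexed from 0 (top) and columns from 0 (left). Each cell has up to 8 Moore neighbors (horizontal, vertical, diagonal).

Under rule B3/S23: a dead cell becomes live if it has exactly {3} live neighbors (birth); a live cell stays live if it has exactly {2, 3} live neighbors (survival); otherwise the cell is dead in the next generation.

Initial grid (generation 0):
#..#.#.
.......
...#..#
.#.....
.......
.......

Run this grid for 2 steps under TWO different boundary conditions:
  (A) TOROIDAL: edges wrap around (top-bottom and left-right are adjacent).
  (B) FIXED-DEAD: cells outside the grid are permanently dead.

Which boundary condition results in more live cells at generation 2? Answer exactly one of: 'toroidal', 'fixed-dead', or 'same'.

Answer: same

Derivation:
Under TOROIDAL boundary, generation 2:
.......
.......
.......
.......
.......
.......
Population = 0

Under FIXED-DEAD boundary, generation 2:
.......
.......
.......
.......
.......
.......
Population = 0

Comparison: toroidal=0, fixed-dead=0 -> same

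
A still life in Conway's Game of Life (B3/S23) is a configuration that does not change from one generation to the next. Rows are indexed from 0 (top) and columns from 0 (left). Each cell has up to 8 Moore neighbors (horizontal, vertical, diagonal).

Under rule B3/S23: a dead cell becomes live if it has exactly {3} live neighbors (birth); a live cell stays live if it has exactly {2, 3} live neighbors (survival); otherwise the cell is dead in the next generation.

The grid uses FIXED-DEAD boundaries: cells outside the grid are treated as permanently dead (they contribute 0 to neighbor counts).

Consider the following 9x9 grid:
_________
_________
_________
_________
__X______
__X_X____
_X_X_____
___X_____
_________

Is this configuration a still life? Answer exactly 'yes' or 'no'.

Compute generation 1 and compare to generation 0 (given above):
Generation 1:
_________
_________
_________
_________
___X_____
_XX______
___XX____
__X______
_________
Cell (4,2) differs: gen0=1 vs gen1=0 -> NOT a still life.

Answer: no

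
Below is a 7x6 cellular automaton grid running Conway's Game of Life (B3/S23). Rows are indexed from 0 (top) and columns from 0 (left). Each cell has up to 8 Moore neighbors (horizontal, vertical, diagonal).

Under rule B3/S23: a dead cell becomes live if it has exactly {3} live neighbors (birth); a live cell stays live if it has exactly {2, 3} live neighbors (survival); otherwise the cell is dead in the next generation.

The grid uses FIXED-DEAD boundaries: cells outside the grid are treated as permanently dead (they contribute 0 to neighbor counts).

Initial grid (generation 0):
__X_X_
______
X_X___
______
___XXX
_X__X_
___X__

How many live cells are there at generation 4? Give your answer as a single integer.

Answer: 11

Derivation:
Simulating step by step:
Generation 0 (given above): 10 live cells
Generation 1: 9 live cells
______
_X_X__
______
___XX_
___XXX
__X__X
______
Generation 2: 9 live cells
______
______
__XXX_
___X_X
__X__X
___X_X
______
Generation 3: 9 live cells
______
___X__
__XXX_
_____X
__XX_X
____X_
______
Generation 4: 11 live cells
______
__XXX_
__XXX_
_____X
___X_X
___XX_
______
Population at generation 4: 11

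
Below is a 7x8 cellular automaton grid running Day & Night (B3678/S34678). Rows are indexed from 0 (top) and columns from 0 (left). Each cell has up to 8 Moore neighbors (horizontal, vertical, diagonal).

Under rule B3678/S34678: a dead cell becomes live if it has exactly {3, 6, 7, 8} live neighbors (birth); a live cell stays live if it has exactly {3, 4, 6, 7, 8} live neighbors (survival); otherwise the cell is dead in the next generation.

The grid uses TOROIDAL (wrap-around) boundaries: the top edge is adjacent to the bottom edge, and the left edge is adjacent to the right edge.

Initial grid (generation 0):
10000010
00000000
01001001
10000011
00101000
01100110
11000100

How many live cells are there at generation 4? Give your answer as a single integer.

Answer: 27

Derivation:
Simulating step by step:
Generation 0 (given above): 17 live cells
Generation 1: 23 live cells
01000001
10000001
00000011
11010101
10010000
11111100
11100100
Generation 2: 28 live cells
11100011
10000001
11000010
10101001
01111110
11011001
01000011
Generation 3: 29 live cells
11000011
11100001
01000001
11101001
10010110
01111001
10010111
Generation 4: 27 live cells
10000101
10100000
11010011
01110101
01100110
01110010
10010101
Population at generation 4: 27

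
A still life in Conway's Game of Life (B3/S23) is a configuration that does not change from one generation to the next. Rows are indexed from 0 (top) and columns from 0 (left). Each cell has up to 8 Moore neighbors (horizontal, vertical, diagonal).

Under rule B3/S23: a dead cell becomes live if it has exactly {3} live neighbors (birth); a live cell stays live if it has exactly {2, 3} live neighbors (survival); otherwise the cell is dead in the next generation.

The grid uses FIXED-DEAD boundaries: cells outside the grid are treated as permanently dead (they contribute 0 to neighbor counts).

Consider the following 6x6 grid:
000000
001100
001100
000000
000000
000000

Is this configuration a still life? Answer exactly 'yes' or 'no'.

Answer: yes

Derivation:
Compute generation 1 and compare to generation 0 (given above):
Generation 1:
000000
001100
001100
000000
000000
000000
The grids are IDENTICAL -> still life.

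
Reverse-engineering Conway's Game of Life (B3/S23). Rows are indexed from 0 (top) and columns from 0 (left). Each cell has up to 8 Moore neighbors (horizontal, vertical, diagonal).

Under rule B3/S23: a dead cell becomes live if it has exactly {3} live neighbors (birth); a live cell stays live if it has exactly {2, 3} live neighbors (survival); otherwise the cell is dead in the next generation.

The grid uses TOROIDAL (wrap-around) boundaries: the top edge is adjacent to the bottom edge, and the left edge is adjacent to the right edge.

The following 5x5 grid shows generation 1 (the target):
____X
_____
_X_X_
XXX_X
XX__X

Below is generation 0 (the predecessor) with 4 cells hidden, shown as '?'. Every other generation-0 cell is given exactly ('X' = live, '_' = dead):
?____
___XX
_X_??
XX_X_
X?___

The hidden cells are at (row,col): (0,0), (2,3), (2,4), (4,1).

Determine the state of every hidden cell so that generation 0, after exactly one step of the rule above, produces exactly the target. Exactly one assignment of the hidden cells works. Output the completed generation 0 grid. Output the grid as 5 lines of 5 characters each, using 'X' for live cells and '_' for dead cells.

Hidden generation-0 cells (in order): (0,0), (2,3), (2,4), (4,1).
A hidden cell only influences target cells in its own 3x3 neighborhood. Try each of the 2^4 = 16 assignments, step the completed generation 0 forward once under B3/S23, and compare with the target:
  (0,0)=_ (2,3)=_ (2,4)=_ (4,1)=_ -> step reproduces the target at every cell -> ACCEPT
  (0,0)=_ (2,3)=_ (2,4)=_ (4,1)=X -> step gives (0,0)='X' but target has '_' -> reject
  (0,0)=_ (2,3)=_ (2,4)=X (4,1)=_ -> step gives (1,0)='X' but target has '_' -> reject
  (0,0)=_ (2,3)=_ (2,4)=X (4,1)=X -> step gives (0,0)='X' but target has '_' -> reject
  (0,0)=_ (2,3)=X (2,4)=_ (4,1)=_ -> step gives (1,2)='X' but target has '_' -> reject
  (0,0)=_ (2,3)=X (2,4)=_ (4,1)=X -> step gives (0,0)='X' but target has '_' -> reject
  (0,0)=_ (2,3)=X (2,4)=X (4,1)=_ -> step gives (1,0)='X' but target has '_' -> reject
  (0,0)=_ (2,3)=X (2,4)=X (4,1)=X -> step gives (0,0)='X' but target has '_' -> reject
  (0,0)=X (2,3)=_ (2,4)=_ (4,1)=_ -> step gives (0,0)='X' but target has '_' -> reject
  (0,0)=X (2,3)=_ (2,4)=_ (4,1)=X -> step gives (0,0)='X' but target has '_' -> reject
  (0,0)=X (2,3)=_ (2,4)=X (4,1)=_ -> step gives (0,0)='X' but target has '_' -> reject
  (0,0)=X (2,3)=_ (2,4)=X (4,1)=X -> step gives (0,0)='X' but target has '_' -> reject
  (0,0)=X (2,3)=X (2,4)=_ (4,1)=_ -> step gives (0,0)='X' but target has '_' -> reject
  (0,0)=X (2,3)=X (2,4)=_ (4,1)=X -> step gives (0,0)='X' but target has '_' -> reject
  (0,0)=X (2,3)=X (2,4)=X (4,1)=_ -> step gives (0,0)='X' but target has '_' -> reject
  (0,0)=X (2,3)=X (2,4)=X (4,1)=X -> step gives (0,0)='X' but target has '_' -> reject
Unique solution: (0,0)=dead, (2,3)=dead, (2,4)=dead, (4,1)=dead.
Check: live-neighbor counts of every cell in the completed generation 0:
21123
21211
42434
33303
23213
Applying B3/S23 to generation 0 with these counts gives:
____X
_____
_X_X_
XXX_X
XX__X
which matches the target exactly.

Answer: _____
___XX
_X___
XX_X_
X____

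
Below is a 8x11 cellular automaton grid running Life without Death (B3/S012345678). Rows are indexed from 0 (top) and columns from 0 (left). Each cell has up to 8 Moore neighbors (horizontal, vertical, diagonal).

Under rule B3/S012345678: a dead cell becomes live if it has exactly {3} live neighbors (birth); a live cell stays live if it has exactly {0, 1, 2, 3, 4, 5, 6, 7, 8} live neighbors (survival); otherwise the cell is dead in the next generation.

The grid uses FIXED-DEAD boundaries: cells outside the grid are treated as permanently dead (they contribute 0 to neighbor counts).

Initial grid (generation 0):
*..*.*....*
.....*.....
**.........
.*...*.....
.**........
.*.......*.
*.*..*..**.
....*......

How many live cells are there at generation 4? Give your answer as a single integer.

Answer: 46

Derivation:
Simulating step by step:
Generation 0 (given above): 19 live cells
Generation 1: 27 live cells
*..***....*
**..**.....
**.........
.*...*.....
***........
**......**.
***..*..**.
....*......
Generation 2: 34 live cells
**.***....*
******.....
***.**.....
.*...*.....
***........
**......**.
***..*..**.
.*..*......
Generation 3: 40 live cells
**.***....*
*******....
***.***....
.*.***.....
***........
**......**.
***..*..**.
***.*......
Generation 4: 46 live cells
**.****...*
*******....
***.***....
.*.****....
*****......
**......**.
****.*..**.
*****......
Population at generation 4: 46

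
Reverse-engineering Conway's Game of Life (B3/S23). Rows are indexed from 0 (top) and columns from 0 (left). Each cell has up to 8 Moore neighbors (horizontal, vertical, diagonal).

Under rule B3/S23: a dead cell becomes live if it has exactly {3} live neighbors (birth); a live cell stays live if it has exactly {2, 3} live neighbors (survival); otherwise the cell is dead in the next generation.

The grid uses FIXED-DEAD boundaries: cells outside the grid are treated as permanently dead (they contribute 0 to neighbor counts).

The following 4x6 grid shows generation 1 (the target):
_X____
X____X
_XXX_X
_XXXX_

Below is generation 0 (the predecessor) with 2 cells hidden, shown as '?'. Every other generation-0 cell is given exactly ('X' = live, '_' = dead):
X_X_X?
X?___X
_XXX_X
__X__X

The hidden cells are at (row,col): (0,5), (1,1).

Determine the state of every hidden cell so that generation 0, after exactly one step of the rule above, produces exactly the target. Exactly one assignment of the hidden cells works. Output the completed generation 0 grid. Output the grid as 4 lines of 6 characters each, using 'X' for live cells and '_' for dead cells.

Answer: X_X_X_
X____X
_XXX_X
__X__X

Derivation:
Hidden generation-0 cells (in order): (0,5), (1,1).
A hidden cell only influences target cells in its own 3x3 neighborhood. Try each of the 2^2 = 4 assignments, step the completed generation 0 forward once under B3/S23, and compare with the target:
  (0,5)=_ (1,1)=_ -> step reproduces the target at every cell -> ACCEPT
  (0,5)=_ (1,1)=X -> step gives (0,0)='X' but target has '_' -> reject
  (0,5)=X (1,1)=_ -> step gives (0,4)='X' but target has '_' -> reject
  (0,5)=X (1,1)=X -> step gives (0,0)='X' but target has '_' -> reject
Unique solution: (0,5)=dead, (1,1)=dead.
Check: live-neighbor counts of every cell in the completed generation 0:
130212
254442
233242
133331
Applying B3/S23 to generation 0 with these counts gives:
_X____
X____X
_XXX_X
_XXXX_
which matches the target exactly.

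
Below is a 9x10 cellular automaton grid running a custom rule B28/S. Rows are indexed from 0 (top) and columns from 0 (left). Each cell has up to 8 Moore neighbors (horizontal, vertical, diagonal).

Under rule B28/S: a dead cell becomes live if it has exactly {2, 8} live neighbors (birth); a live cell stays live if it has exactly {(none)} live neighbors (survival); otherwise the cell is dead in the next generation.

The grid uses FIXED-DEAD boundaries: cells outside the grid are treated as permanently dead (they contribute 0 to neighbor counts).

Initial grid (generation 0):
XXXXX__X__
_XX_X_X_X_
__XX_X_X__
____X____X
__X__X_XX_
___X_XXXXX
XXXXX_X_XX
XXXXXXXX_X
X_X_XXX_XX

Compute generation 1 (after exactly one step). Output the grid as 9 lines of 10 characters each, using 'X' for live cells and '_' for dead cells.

Answer: ______X_X_
__________
_________X
_X________
__________
X_________
__________
__________
__________

Derivation:
Simulating step by step:
Generation 0 (given above): 51 live cells
Generation 1: 5 live cells
(generation 1 grid is the final answer)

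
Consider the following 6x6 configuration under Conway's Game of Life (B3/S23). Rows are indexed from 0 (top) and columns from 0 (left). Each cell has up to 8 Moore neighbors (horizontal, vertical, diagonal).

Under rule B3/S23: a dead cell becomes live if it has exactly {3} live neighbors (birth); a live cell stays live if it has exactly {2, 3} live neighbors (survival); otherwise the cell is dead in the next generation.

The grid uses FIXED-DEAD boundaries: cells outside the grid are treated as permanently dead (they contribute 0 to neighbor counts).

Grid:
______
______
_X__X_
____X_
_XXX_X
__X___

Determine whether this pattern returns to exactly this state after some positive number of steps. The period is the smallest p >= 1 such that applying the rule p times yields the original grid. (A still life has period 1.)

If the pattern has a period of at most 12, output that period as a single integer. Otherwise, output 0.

Simulating and comparing each generation to the original:
Gen 0 (original, given above): 8 live cells
Gen 1: 10 live cells, differs from original
Gen 2: 7 live cells, differs from original
Gen 3: 5 live cells, differs from original
Gen 4: 4 live cells, differs from original
Gen 5: 4 live cells, differs from original
Gen 6: 4 live cells, differs from original
Gen 7: 4 live cells, differs from original
Gen 8: 4 live cells, differs from original
Gen 9: 4 live cells, differs from original
Gen 10: 4 live cells, differs from original
Gen 11: 4 live cells, differs from original
Gen 12: 4 live cells, differs from original
No period found within 12 steps.

Answer: 0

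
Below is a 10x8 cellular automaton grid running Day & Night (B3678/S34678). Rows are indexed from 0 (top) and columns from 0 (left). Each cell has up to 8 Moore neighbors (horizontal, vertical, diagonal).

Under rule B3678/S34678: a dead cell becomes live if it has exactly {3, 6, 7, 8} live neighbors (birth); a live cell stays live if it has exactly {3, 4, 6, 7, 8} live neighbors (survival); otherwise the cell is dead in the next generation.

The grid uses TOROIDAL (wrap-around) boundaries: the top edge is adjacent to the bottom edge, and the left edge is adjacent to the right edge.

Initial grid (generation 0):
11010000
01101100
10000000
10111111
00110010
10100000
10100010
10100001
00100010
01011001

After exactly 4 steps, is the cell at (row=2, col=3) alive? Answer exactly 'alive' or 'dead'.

Answer: alive

Derivation:
Simulating step by step:
Generation 0 (given above): 32 live cells
Generation 1: 28 live cells
11110100
01110000
10000000
00111111
10100010
00100000
11010000
00010011
00100000
01010000
Generation 2: 30 live cells
10110000
00011000
00000111
10010111
00101010
10110001
00000001
11000000
00110000
11111000
Generation 3: 29 live cells
00010000
00111111
10010101
00000010
00101011
01010011
00100001
00100000
01011000
00111000
Generation 4: 36 live cells
00011010
10110111
00110111
10011010
10010011
00010111
11110010
01100000
00001000
00101000

Cell (2,3) at generation 4: 1 -> alive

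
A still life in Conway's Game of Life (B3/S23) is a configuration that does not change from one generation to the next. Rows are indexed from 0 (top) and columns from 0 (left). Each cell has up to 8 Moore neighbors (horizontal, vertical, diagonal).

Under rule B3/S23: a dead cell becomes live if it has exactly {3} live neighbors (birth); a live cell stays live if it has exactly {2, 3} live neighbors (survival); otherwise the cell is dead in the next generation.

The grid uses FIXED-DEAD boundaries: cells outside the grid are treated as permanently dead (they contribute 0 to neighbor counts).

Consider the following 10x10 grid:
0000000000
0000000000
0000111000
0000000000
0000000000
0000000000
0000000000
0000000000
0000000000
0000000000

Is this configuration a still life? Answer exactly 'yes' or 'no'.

Answer: no

Derivation:
Compute generation 1 and compare to generation 0 (given above):
Generation 1:
0000000000
0000010000
0000010000
0000010000
0000000000
0000000000
0000000000
0000000000
0000000000
0000000000
Cell (1,5) differs: gen0=0 vs gen1=1 -> NOT a still life.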